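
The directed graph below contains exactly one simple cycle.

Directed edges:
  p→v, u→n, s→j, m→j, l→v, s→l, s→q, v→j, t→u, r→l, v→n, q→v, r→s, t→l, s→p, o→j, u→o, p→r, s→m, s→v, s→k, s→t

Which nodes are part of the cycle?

DFS with gray/black marking from s:
s gray
  m gray
    j gray
    j black
  m black
  k gray
  k black
  t gray
    u gray
      o gray
        o→j: j black — skip
      o black
      n gray
      n black
    u black
    l gray
      v gray
        v→n: n black — skip
        v→j: j black — skip
      v black
    l black
  t black
  s→l: l black — skip
  p gray
    r gray
      r→s: s is gray → back edge
Back edge closes the cycle s → p → r → s; its vertices are {p, r, s}.

p, r, s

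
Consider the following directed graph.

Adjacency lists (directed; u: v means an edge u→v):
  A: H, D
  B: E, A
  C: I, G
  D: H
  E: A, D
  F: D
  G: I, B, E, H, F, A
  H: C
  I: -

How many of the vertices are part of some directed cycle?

A vertex is on a directed cycle iff it belongs to a strongly connected component of size ≥ 2 (or has a self-loop).
The vertices on cycles are {A, B, C, D, E, F, G, H} — 8 in total.

8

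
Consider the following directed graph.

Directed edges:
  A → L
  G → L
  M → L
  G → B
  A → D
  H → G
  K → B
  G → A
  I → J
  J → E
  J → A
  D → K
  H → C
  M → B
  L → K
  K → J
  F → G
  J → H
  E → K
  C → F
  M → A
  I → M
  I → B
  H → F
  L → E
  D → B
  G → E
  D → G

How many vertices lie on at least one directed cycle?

A vertex is on a directed cycle iff it belongs to a strongly connected component of size ≥ 2 (or has a self-loop).
The vertices on cycles are {A, C, D, E, F, G, H, J, K, L} — 10 in total.

10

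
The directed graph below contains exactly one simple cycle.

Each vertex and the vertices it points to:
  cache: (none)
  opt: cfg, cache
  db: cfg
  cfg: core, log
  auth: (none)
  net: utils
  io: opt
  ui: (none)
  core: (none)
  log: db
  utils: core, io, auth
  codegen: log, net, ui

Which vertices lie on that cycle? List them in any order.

db, cfg, log

DFS with gray/black marking from log:
log gray
  db gray
    cfg gray
      core gray
      core black
      cfg→log: log is gray → back edge
Back edge closes the cycle log → db → cfg → log; its vertices are {db, cfg, log}.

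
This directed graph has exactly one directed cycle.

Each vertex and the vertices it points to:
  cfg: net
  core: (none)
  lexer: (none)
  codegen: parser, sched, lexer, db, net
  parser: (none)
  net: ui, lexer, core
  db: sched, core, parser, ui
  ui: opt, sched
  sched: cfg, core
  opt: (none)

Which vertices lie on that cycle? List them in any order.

DFS with gray/black marking from net:
net gray
  ui gray
    opt gray
    opt black
    sched gray
      cfg gray
        cfg→net: net is gray → back edge
Back edge closes the cycle net → ui → sched → cfg → net; its vertices are {ui, cfg, net, sched}.

ui, cfg, net, sched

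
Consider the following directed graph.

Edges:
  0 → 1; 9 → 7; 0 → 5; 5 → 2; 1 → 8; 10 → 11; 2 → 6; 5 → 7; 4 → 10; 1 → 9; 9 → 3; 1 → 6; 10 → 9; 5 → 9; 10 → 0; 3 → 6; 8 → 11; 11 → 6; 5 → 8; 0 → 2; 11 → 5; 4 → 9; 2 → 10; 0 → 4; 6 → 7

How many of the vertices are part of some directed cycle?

A vertex is on a directed cycle iff it belongs to a strongly connected component of size ≥ 2 (or has a self-loop).
The vertices on cycles are {0, 1, 2, 4, 5, 8, 10, 11} — 8 in total.

8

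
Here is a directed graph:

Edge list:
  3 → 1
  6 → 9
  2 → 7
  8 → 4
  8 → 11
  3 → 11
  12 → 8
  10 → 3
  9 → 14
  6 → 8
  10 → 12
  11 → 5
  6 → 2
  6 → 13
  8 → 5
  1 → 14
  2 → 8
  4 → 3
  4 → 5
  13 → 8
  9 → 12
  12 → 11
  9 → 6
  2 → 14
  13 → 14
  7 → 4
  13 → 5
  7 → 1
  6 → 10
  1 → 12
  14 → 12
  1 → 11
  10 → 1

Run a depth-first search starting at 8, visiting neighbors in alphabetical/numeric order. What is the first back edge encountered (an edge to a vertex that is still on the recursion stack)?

DFS from 8 (visiting neighbors in alphabetical/numeric order); mark gray on enter, black on exit:
8 gray
  4 gray
    3 gray
      1 gray
        11 gray
          5 gray
          5 black
        11 black
        12 gray
          12→8: 8 is gray → back edge
First back edge: 12 → 8.

12->8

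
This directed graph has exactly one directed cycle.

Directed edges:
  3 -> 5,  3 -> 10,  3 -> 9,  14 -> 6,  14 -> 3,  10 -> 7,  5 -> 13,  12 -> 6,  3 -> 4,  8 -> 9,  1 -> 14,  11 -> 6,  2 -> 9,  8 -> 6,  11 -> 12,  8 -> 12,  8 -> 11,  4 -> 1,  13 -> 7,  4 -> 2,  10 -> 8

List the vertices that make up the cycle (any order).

1, 3, 4, 14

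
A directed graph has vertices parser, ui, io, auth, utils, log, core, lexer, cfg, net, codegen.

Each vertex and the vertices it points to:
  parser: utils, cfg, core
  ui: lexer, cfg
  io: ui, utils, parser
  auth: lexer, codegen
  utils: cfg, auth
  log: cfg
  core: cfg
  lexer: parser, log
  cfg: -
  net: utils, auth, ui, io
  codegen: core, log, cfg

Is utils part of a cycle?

Yes

utils is on a cycle iff utils can reach itself via ≥1 edge.
utils → auth → lexer → parser → utils — yes.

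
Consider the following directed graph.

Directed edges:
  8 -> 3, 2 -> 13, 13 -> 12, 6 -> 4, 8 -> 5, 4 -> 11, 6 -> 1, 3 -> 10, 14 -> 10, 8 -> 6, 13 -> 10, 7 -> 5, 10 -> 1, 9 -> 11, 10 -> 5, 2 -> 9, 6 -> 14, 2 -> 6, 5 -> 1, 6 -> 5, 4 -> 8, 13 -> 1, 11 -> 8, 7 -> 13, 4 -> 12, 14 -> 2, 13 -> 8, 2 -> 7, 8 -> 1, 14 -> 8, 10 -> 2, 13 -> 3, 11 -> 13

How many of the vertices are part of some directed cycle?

A vertex is on a directed cycle iff it belongs to a strongly connected component of size ≥ 2 (or has a self-loop).
The vertices on cycles are {2, 3, 4, 6, 7, 8, 9, 10, 11, 13, 14} — 11 in total.

11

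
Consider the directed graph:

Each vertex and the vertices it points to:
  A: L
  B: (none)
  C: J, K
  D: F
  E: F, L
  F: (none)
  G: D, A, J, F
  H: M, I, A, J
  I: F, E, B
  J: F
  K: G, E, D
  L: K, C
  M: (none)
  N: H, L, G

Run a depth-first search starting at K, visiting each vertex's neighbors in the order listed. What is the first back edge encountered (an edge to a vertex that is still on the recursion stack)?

L→K

DFS from K (visiting each vertex's neighbors in the order listed); mark gray on enter, black on exit:
K gray
  G gray
    D gray
      F gray
      F black
    D black
    A gray
      L gray
        L→K: K is gray → back edge
First back edge: L → K.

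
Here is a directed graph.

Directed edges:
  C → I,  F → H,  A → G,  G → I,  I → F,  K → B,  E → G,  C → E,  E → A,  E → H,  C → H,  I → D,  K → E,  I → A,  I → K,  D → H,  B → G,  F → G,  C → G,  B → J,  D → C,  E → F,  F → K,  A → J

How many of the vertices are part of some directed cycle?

9

A vertex is on a directed cycle iff it belongs to a strongly connected component of size ≥ 2 (or has a self-loop).
The vertices on cycles are {A, B, C, D, E, F, G, I, K} — 9 in total.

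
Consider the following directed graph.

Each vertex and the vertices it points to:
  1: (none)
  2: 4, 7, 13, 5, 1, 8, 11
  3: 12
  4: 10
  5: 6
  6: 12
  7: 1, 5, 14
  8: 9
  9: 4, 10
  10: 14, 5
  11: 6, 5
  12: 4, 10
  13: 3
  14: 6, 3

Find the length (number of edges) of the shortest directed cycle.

4

For each vertex v, BFS finds the shortest path from v back to v.
The shortest such closed walk is 14 → 3 → 12 → 10 → 14, length 4.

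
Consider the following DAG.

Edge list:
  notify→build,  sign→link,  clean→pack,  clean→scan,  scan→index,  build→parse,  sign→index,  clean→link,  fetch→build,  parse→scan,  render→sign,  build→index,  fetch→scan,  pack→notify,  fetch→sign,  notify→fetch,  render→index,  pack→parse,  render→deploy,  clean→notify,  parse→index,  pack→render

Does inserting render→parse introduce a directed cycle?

Adding render→parse creates a cycle iff parse can already reach render.
Explore from parse: no path reaches render. The graph stays acyclic.

No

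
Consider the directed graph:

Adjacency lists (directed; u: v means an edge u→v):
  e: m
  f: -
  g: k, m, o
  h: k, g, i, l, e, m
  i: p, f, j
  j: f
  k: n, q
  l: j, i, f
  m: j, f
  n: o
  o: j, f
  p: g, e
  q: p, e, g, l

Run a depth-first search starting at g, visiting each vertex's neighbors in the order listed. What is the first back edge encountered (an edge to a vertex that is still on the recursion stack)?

DFS from g (visiting each vertex's neighbors in the order listed); mark gray on enter, black on exit:
g gray
  k gray
    n gray
      o gray
        j gray
          f gray
          f black
        j black
        o→f: f black — skip
      o black
    n black
    q gray
      p gray
        p→g: g is gray → back edge
First back edge: p → g.

p→g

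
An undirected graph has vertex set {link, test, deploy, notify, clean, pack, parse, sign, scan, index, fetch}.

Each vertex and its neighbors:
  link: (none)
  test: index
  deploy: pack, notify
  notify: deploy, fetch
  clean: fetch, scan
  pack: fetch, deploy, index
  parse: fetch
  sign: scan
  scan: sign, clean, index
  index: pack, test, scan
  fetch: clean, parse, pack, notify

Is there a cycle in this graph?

DFS, tracking each vertex's parent; an edge to a visited non-parent vertex closes a cycle.
Start from link:
visit link (parent –)
visit test (parent –)
  visit index (parent test)
    visit pack (parent index)
      visit fetch (parent pack)
        visit clean (parent fetch)
          clean–fetch: parent, skip
          visit scan (parent clean)
            visit sign (parent scan)
              sign–scan: parent, skip
            scan–clean: parent, skip
            scan–index: index visited and ≠ parent → cycle
Cycle: index – pack – fetch – clean – scan – index.

Yes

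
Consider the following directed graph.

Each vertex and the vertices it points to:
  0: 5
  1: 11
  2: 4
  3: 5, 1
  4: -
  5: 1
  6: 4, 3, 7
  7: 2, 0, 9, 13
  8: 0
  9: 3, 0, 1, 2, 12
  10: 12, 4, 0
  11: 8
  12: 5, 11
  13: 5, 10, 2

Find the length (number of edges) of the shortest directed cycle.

5

For each vertex v, BFS finds the shortest path from v back to v.
The shortest such closed walk is 0 → 5 → 1 → 11 → 8 → 0, length 5.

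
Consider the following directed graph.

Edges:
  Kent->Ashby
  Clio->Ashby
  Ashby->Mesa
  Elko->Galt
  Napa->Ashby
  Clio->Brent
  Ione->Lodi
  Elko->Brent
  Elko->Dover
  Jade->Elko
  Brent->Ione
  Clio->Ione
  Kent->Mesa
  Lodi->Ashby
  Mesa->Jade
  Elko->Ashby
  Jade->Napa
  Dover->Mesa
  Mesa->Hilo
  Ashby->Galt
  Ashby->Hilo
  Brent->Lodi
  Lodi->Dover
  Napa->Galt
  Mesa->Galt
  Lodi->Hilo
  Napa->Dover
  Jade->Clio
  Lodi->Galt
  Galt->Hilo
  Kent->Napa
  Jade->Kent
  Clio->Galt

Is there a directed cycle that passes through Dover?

Yes

Dover is on a cycle iff Dover can reach itself via ≥1 edge.
Dover → Mesa → Jade → Elko → Dover — yes.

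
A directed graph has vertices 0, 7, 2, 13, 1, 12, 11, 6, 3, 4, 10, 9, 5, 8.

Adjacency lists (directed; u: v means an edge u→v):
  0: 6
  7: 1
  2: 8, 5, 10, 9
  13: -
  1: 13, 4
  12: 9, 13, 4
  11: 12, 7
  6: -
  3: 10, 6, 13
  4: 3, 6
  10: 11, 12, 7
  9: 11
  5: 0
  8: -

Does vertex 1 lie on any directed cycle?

Yes

1 is on a cycle iff 1 can reach itself via ≥1 edge.
1 → 4 → 3 → 10 → 7 → 1 — yes.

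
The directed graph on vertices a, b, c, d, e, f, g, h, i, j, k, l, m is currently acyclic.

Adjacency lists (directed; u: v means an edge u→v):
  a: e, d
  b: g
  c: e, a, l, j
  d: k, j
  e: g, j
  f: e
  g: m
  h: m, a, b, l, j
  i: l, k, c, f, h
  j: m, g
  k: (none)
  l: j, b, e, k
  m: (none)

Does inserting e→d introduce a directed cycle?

No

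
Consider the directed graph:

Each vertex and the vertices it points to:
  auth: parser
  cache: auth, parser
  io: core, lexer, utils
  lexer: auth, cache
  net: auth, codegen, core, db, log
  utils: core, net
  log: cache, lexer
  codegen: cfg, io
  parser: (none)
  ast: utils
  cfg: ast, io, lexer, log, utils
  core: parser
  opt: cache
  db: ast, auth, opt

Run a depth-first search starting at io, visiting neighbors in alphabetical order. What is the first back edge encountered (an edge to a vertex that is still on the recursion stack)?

DFS from io (visiting neighbors in alphabetical order); mark gray on enter, black on exit:
io gray
  core gray
    parser gray
    parser black
  core black
  lexer gray
    auth gray
      auth→parser: parser black — skip
    auth black
    cache gray
      cache→auth: auth black — skip
      cache→parser: parser black — skip
    cache black
  lexer black
  utils gray
    utils→core: core black — skip
    net gray
      net→auth: auth black — skip
      codegen gray
        cfg gray
          ast gray
            ast→utils: utils is gray → back edge
First back edge: ast → utils.

ast->utils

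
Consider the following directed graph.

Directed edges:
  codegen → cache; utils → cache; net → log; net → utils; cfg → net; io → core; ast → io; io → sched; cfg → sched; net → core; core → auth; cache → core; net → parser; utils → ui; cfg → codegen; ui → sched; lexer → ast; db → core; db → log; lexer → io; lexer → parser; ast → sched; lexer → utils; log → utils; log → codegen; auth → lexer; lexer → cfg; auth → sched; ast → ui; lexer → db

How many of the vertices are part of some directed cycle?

A vertex is on a directed cycle iff it belongs to a strongly connected component of size ≥ 2 (or has a self-loop).
The vertices on cycles are {db, io, ast, cfg, log, net, auth, core, cache, lexer, utils, codegen} — 12 in total.

12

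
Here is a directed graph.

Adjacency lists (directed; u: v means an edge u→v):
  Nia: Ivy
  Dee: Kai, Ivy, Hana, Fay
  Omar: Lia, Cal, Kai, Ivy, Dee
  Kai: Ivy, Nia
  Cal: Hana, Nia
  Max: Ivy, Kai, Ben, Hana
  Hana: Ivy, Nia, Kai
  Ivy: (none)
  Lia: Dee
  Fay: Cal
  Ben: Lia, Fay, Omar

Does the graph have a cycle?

No

DFS with white/gray/black marking, starting from Fay:
Fay gray
  Cal gray
    Hana gray
      Ivy gray
      Ivy black
      Nia gray
        Nia→Ivy: Ivy black — skip
      Nia black
      Kai gray
        Kai→Ivy: Ivy black — skip
        Kai→Nia: Nia black — skip
      Kai black
    Hana black
    Cal→Nia: Nia black — skip
  Cal black
Fay black
Dee gray
  Dee→Kai: Kai black — skip
  Dee→Ivy: Ivy black — skip
  Dee→Hana: Hana black — skip
  Dee→Fay: Fay black — skip
Dee black
Omar gray
  Lia gray
    Lia→Dee: Dee black — skip
  Lia black
  Omar→Cal: Cal black — skip
  Omar→Kai: Kai black — skip
  Omar→Ivy: Ivy black — skip
  Omar→Dee: Dee black — skip
Omar black
Max gray
  Max→Ivy: Ivy black — skip
  Max→Kai: Kai black — skip
  Ben gray
    Ben→Lia: Lia black — skip
    Ben→Fay: Fay black — skip
    Ben→Omar: Omar black — skip
  Ben black
  Max→Hana: Hana black — skip
Max black
Every edge goes to a white or black vertex — no back edge, so the graph is acyclic.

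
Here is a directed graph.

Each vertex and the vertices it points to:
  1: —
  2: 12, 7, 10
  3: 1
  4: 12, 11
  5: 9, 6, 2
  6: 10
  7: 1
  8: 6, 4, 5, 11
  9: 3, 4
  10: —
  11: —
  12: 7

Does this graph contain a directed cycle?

No

DFS with white/gray/black marking, starting from 4:
4 gray
  12 gray
    7 gray
      1 gray
      1 black
    7 black
  12 black
  11 gray
  11 black
4 black
2 gray
  2→12: 12 black — skip
  2→7: 7 black — skip
  10 gray
  10 black
2 black
3 gray
  3→1: 1 black — skip
3 black
5 gray
  9 gray
    9→3: 3 black — skip
    9→4: 4 black — skip
  9 black
  6 gray
    6→10: 10 black — skip
  6 black
  5→2: 2 black — skip
5 black
8 gray
  8→6: 6 black — skip
  8→4: 4 black — skip
  8→5: 5 black — skip
  8→11: 11 black — skip
8 black
Every edge goes to a white or black vertex — no back edge, so the graph is acyclic.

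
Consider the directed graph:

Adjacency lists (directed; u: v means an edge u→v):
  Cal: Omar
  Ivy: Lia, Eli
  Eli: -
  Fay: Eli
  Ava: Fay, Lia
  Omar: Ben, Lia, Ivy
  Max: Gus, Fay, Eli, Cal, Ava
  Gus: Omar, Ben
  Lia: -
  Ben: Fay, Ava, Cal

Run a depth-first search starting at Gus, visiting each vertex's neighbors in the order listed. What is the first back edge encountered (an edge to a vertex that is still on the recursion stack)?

Cal→Omar

DFS from Gus (visiting each vertex's neighbors in the order listed); mark gray on enter, black on exit:
Gus gray
  Omar gray
    Ben gray
      Fay gray
        Eli gray
        Eli black
      Fay black
      Ava gray
        Ava→Fay: Fay black — skip
        Lia gray
        Lia black
      Ava black
      Cal gray
        Cal→Omar: Omar is gray → back edge
First back edge: Cal → Omar.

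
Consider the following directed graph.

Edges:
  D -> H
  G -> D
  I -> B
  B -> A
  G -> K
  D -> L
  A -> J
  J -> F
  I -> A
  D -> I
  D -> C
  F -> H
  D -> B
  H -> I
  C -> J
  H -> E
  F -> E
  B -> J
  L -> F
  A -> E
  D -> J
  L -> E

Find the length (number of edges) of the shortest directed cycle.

5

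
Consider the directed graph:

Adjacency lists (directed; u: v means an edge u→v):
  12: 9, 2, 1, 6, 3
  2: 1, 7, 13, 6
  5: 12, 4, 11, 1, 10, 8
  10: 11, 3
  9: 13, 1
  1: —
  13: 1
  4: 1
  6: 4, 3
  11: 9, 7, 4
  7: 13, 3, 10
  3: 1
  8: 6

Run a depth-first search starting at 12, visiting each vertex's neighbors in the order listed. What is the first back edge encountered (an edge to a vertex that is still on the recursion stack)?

11→7

DFS from 12 (visiting each vertex's neighbors in the order listed); mark gray on enter, black on exit:
12 gray
  9 gray
    13 gray
      1 gray
      1 black
    13 black
    9→1: 1 black — skip
  9 black
  2 gray
    2→1: 1 black — skip
    7 gray
      7→13: 13 black — skip
      3 gray
        3→1: 1 black — skip
      3 black
      10 gray
        11 gray
          11→9: 9 black — skip
          11→7: 7 is gray → back edge
First back edge: 11 → 7.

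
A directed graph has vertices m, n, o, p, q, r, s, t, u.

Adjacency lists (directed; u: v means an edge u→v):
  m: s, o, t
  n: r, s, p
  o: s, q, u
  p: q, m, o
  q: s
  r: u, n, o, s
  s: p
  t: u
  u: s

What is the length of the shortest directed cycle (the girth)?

For each vertex v, BFS finds the shortest path from v back to v.
The shortest such closed walk is r → n → r, length 2.

2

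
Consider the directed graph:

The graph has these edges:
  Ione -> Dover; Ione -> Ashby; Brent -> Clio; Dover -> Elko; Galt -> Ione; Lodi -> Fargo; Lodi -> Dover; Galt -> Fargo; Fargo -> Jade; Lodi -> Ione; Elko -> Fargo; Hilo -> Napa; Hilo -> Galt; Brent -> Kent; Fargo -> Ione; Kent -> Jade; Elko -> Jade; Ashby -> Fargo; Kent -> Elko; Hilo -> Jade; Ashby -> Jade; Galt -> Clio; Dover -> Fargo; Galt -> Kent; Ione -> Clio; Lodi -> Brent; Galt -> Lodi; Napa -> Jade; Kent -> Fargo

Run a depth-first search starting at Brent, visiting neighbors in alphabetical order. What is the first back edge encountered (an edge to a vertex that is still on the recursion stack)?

Ashby->Fargo

DFS from Brent (visiting neighbors in alphabetical order); mark gray on enter, black on exit:
Brent gray
  Clio gray
  Clio black
  Kent gray
    Elko gray
      Fargo gray
        Ione gray
          Ashby gray
            Ashby→Fargo: Fargo is gray → back edge
First back edge: Ashby → Fargo.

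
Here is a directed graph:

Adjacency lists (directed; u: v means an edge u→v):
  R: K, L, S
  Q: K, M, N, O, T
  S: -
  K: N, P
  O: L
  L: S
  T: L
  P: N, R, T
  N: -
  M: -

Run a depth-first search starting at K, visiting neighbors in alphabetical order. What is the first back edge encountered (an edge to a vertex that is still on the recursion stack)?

DFS from K (visiting neighbors in alphabetical order); mark gray on enter, black on exit:
K gray
  N gray
  N black
  P gray
    P→N: N black — skip
    R gray
      R→K: K is gray → back edge
First back edge: R → K.

R→K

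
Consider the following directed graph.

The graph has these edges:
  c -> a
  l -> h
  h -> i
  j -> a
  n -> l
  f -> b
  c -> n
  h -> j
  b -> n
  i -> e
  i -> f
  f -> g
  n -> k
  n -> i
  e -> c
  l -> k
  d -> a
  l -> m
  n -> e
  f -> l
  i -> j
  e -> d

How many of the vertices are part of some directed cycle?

8

A vertex is on a directed cycle iff it belongs to a strongly connected component of size ≥ 2 (or has a self-loop).
The vertices on cycles are {b, c, e, f, h, i, l, n} — 8 in total.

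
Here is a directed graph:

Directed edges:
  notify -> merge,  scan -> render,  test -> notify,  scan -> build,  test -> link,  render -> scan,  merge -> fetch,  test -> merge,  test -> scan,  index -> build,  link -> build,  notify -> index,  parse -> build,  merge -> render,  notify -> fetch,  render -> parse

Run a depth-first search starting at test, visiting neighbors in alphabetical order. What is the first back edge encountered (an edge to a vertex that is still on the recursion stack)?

DFS from test (visiting neighbors in alphabetical order); mark gray on enter, black on exit:
test gray
  link gray
    build gray
    build black
  link black
  merge gray
    fetch gray
    fetch black
    render gray
      parse gray
        parse→build: build black — skip
      parse black
      scan gray
        scan→build: build black — skip
        scan→render: render is gray → back edge
First back edge: scan → render.

scan->render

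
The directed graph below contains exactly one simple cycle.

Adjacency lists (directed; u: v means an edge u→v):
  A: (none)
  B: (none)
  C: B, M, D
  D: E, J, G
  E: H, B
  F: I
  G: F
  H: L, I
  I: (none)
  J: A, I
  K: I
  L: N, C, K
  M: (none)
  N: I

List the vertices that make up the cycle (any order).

C, D, E, H, L

DFS with gray/black marking from D:
D gray
  E gray
    H gray
      L gray
        N gray
          I gray
          I black
        N black
        C gray
          B gray
          B black
          M gray
          M black
          C→D: D is gray → back edge
Back edge closes the cycle D → E → H → L → C → D; its vertices are {C, D, E, H, L}.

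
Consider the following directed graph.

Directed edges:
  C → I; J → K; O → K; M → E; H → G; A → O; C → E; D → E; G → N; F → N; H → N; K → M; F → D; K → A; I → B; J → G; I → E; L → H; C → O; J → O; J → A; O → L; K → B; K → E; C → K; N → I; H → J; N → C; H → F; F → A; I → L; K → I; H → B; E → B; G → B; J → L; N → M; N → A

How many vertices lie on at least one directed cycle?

A vertex is on a directed cycle iff it belongs to a strongly connected component of size ≥ 2 (or has a self-loop).
The vertices on cycles are {A, C, F, G, H, I, J, K, L, N, O} — 11 in total.

11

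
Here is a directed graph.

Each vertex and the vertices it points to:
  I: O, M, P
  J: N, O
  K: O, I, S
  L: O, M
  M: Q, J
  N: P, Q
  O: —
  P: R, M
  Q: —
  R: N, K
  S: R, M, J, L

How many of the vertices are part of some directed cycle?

9

A vertex is on a directed cycle iff it belongs to a strongly connected component of size ≥ 2 (or has a self-loop).
The vertices on cycles are {I, J, K, L, M, N, P, R, S} — 9 in total.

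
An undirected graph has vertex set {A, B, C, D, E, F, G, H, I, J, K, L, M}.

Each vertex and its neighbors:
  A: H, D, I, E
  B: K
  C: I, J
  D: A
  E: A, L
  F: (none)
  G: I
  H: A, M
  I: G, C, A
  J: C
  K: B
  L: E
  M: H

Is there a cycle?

DFS, tracking each vertex's parent; an edge to a visited non-parent vertex closes a cycle.
Start from I:
visit I (parent –)
  visit G (parent I)
    G–I: parent, skip
  visit C (parent I)
    C–I: parent, skip
    visit J (parent C)
      J–C: parent, skip
  visit A (parent I)
    visit H (parent A)
      H–A: parent, skip
      visit M (parent H)
        M–H: parent, skip
    visit D (parent A)
      D–A: parent, skip
    A–I: parent, skip
    visit E (parent A)
      E–A: parent, skip
      visit L (parent E)
        L–E: parent, skip
visit B (parent –)
  visit K (parent B)
    K–B: parent, skip
visit F (parent –)
No non-parent visited neighbor found — the graph is a forest.

No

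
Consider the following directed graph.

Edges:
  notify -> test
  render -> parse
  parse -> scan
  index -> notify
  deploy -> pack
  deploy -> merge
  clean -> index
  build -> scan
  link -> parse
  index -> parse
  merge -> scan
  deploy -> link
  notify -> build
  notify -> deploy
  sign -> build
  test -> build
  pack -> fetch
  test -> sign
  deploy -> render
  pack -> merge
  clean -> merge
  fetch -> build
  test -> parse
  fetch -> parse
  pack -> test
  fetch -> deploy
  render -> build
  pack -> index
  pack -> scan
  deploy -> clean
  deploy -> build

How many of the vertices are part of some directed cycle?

6

A vertex is on a directed cycle iff it belongs to a strongly connected component of size ≥ 2 (or has a self-loop).
The vertices on cycles are {pack, clean, fetch, index, deploy, notify} — 6 in total.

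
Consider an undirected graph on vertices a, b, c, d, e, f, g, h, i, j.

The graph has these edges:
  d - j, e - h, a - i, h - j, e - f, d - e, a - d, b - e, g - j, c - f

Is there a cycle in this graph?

Yes

DFS, tracking each vertex's parent; an edge to a visited non-parent vertex closes a cycle.
Start from b:
visit b (parent –)
  visit e (parent b)
    visit h (parent e)
      visit j (parent h)
        j–h: parent, skip
        visit d (parent j)
          visit a (parent d)
            visit i (parent a)
              i–a: parent, skip
            a–d: parent, skip
          d–j: parent, skip
          d–e: e visited and ≠ parent → cycle
Cycle: e – h – j – d – e.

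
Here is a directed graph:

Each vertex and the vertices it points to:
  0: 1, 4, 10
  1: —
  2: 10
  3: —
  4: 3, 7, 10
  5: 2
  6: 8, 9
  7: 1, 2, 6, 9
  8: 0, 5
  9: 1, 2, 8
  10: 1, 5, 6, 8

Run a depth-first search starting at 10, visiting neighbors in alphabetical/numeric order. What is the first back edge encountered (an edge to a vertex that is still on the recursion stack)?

2->10

DFS from 10 (visiting neighbors in alphabetical/numeric order); mark gray on enter, black on exit:
10 gray
  1 gray
  1 black
  5 gray
    2 gray
      2→10: 10 is gray → back edge
First back edge: 2 → 10.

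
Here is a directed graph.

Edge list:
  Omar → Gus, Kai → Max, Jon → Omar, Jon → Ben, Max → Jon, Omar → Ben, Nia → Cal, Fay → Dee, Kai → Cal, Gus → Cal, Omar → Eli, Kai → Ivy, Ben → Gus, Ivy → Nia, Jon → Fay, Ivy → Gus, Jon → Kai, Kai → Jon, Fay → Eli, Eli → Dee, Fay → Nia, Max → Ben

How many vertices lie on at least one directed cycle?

A vertex is on a directed cycle iff it belongs to a strongly connected component of size ≥ 2 (or has a self-loop).
The vertices on cycles are {Jon, Kai, Max} — 3 in total.

3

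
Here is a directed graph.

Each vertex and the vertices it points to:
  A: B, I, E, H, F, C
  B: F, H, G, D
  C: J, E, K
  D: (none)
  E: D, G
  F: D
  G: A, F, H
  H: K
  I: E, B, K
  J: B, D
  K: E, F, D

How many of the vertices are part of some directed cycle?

9

A vertex is on a directed cycle iff it belongs to a strongly connected component of size ≥ 2 (or has a self-loop).
The vertices on cycles are {A, B, C, E, G, H, I, J, K} — 9 in total.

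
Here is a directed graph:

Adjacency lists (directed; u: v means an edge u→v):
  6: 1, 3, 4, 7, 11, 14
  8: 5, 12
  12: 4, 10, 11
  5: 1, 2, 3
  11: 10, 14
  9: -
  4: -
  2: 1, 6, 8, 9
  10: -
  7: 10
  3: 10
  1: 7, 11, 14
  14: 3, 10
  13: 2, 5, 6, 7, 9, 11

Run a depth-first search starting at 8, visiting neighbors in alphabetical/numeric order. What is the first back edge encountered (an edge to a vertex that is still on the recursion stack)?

DFS from 8 (visiting neighbors in alphabetical/numeric order); mark gray on enter, black on exit:
8 gray
  5 gray
    1 gray
      7 gray
        10 gray
        10 black
      7 black
      11 gray
        11→10: 10 black — skip
        14 gray
          3 gray
            3→10: 10 black — skip
          3 black
          14→10: 10 black — skip
        14 black
      11 black
      1→14: 14 black — skip
    1 black
    2 gray
      2→1: 1 black — skip
      6 gray
        6→1: 1 black — skip
        6→3: 3 black — skip
        4 gray
        4 black
        6→7: 7 black — skip
        6→11: 11 black — skip
        6→14: 14 black — skip
      6 black
      2→8: 8 is gray → back edge
First back edge: 2 → 8.

2→8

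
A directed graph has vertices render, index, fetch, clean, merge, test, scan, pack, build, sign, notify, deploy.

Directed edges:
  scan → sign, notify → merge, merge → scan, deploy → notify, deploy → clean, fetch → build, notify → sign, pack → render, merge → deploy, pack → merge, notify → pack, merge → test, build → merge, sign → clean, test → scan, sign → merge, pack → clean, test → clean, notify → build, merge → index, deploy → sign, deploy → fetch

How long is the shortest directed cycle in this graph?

3

For each vertex v, BFS finds the shortest path from v back to v.
The shortest such closed walk is notify → merge → deploy → notify, length 3.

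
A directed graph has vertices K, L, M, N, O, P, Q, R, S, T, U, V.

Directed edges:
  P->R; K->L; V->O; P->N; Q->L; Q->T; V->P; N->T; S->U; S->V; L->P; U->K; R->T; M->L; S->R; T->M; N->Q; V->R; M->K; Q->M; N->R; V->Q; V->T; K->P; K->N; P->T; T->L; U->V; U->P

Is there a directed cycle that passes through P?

P is on a cycle iff P can reach itself via ≥1 edge.
P → T → L → P — yes.

Yes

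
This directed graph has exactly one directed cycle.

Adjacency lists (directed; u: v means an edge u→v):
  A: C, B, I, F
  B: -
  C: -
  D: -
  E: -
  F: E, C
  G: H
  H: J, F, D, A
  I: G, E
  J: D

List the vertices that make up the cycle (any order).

A, G, H, I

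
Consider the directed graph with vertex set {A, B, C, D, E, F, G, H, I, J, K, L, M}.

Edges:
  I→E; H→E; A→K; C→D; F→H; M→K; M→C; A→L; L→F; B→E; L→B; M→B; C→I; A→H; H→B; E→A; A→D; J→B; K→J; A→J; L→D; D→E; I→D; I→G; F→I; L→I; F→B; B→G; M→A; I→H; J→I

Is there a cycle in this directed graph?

Yes

DFS with white/gray/black marking, starting from L:
L gray
  B gray
    E gray
      A gray
        D gray
          D→E: E is gray → back edge
Back edge found, so a cycle exists: E → A → D → E.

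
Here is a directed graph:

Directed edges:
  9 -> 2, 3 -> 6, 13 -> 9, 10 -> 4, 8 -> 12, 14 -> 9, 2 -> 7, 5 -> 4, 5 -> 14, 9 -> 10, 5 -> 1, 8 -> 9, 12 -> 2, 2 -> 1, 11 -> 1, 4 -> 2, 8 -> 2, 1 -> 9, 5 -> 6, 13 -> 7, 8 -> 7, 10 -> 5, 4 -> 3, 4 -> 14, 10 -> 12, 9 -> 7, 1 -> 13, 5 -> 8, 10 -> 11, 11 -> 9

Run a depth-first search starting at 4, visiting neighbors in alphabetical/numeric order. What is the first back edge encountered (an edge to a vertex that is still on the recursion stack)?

DFS from 4 (visiting neighbors in alphabetical/numeric order); mark gray on enter, black on exit:
4 gray
  2 gray
    1 gray
      9 gray
        9→2: 2 is gray → back edge
First back edge: 9 → 2.

9→2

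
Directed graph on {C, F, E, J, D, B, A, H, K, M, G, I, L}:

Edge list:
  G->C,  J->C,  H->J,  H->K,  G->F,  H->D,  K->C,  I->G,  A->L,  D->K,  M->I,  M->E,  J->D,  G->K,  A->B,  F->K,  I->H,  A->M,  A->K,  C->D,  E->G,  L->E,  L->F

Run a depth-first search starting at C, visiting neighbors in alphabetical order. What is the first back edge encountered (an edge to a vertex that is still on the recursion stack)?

K->C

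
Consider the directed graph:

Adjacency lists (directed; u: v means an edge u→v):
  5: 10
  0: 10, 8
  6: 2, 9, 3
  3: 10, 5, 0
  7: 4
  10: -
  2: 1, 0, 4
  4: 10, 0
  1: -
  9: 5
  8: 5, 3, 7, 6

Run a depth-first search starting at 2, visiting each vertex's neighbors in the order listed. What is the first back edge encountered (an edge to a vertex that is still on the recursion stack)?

DFS from 2 (visiting each vertex's neighbors in the order listed); mark gray on enter, black on exit:
2 gray
  1 gray
  1 black
  0 gray
    10 gray
    10 black
    8 gray
      5 gray
        5→10: 10 black — skip
      5 black
      3 gray
        3→10: 10 black — skip
        3→5: 5 black — skip
        3→0: 0 is gray → back edge
First back edge: 3 → 0.

3->0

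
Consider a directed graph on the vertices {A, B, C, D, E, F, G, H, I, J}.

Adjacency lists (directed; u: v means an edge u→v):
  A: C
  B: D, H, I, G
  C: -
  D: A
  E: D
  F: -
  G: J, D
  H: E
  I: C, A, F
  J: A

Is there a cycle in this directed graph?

DFS with white/gray/black marking, starting from C:
C gray
C black
A gray
  A→C: C black — skip
A black
B gray
  D gray
    D→A: A black — skip
  D black
  H gray
    E gray
      E→D: D black — skip
    E black
  H black
  I gray
    I→C: C black — skip
    I→A: A black — skip
    F gray
    F black
  I black
  G gray
    J gray
      J→A: A black — skip
    J black
    G→D: D black — skip
  G black
B black
Every edge goes to a white or black vertex — no back edge, so the graph is acyclic.

No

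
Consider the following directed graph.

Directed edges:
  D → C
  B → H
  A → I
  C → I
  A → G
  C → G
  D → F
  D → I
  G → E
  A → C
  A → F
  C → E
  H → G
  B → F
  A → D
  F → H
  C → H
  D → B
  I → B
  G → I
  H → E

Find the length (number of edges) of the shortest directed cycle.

4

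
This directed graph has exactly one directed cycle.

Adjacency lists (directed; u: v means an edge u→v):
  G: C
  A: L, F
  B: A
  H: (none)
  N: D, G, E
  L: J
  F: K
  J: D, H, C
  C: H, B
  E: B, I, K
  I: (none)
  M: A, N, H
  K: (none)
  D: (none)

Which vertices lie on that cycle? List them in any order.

DFS with gray/black marking from A:
A gray
  L gray
    J gray
      D gray
      D black
      H gray
      H black
      C gray
        C→H: H black — skip
        B gray
          B→A: A is gray → back edge
Back edge closes the cycle A → L → J → C → B → A; its vertices are {A, B, C, J, L}.

A, B, C, J, L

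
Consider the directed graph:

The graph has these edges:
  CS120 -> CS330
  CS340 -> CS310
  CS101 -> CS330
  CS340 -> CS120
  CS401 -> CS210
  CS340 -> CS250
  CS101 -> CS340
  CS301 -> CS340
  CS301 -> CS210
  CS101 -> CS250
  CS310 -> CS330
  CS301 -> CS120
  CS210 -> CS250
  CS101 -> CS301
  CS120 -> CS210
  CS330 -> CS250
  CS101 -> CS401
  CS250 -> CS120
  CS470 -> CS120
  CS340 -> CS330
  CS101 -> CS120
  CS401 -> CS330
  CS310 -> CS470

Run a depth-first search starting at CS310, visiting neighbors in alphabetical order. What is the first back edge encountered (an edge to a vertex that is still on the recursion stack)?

CS210->CS250

DFS from CS310 (visiting neighbors in alphabetical order); mark gray on enter, black on exit:
CS310 gray
  CS330 gray
    CS250 gray
      CS120 gray
        CS210 gray
          CS210→CS250: CS250 is gray → back edge
First back edge: CS210 → CS250.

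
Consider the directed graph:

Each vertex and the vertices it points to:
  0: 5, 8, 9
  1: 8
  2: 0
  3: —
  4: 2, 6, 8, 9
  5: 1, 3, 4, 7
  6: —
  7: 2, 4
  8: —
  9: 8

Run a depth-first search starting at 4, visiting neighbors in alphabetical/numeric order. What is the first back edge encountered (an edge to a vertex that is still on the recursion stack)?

DFS from 4 (visiting neighbors in alphabetical/numeric order); mark gray on enter, black on exit:
4 gray
  2 gray
    0 gray
      5 gray
        1 gray
          8 gray
          8 black
        1 black
        3 gray
        3 black
        5→4: 4 is gray → back edge
First back edge: 5 → 4.

5→4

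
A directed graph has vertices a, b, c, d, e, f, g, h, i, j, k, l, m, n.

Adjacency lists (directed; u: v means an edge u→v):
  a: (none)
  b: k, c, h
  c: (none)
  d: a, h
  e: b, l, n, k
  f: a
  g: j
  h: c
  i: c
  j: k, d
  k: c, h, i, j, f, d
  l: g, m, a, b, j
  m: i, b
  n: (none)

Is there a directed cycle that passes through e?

No

e lies on a cycle iff there is a path from e back to itself.
Exploring from e, it never reaches itself; equivalently, its strongly connected component is a singleton.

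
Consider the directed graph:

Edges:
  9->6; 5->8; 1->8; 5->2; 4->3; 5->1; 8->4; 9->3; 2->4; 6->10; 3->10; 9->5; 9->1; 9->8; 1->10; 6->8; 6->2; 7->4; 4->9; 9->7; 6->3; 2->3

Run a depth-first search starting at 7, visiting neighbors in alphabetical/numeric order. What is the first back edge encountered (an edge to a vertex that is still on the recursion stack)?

DFS from 7 (visiting neighbors in alphabetical/numeric order); mark gray on enter, black on exit:
7 gray
  4 gray
    3 gray
      10 gray
      10 black
    3 black
    9 gray
      1 gray
        8 gray
          8→4: 4 is gray → back edge
First back edge: 8 → 4.

8→4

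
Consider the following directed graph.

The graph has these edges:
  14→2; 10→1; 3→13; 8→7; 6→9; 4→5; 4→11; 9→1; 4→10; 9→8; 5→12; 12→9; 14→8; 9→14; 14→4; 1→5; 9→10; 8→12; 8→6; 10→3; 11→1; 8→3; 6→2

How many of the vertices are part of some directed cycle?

A vertex is on a directed cycle iff it belongs to a strongly connected component of size ≥ 2 (or has a self-loop).
The vertices on cycles are {1, 4, 5, 6, 8, 9, 10, 11, 12, 14} — 10 in total.

10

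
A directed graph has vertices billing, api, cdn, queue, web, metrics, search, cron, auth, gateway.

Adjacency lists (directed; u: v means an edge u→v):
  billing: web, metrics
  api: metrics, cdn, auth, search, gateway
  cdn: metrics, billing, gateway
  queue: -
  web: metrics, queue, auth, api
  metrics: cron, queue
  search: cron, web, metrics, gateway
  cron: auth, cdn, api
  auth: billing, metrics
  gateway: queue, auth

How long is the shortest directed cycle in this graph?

For each vertex v, BFS finds the shortest path from v back to v.
The shortest such closed walk is search → web → api → search, length 3.

3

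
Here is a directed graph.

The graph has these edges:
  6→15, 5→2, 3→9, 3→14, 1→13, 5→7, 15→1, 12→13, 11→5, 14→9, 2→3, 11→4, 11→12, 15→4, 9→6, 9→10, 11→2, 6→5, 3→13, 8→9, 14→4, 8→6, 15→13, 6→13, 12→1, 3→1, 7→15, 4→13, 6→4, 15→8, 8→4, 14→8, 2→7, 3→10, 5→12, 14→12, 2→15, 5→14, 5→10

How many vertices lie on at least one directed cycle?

A vertex is on a directed cycle iff it belongs to a strongly connected component of size ≥ 2 (or has a self-loop).
The vertices on cycles are {2, 3, 5, 6, 7, 8, 9, 14, 15} — 9 in total.

9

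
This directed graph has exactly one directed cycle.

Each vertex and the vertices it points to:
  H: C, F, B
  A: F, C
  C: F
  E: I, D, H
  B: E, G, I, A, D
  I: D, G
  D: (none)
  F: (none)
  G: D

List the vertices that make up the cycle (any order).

B, E, H

DFS with gray/black marking from H:
H gray
  C gray
    F gray
    F black
  C black
  H→F: F black — skip
  B gray
    E gray
      I gray
        D gray
        D black
        G gray
          G→D: D black — skip
        G black
      I black
      E→D: D black — skip
      E→H: H is gray → back edge
Back edge closes the cycle H → B → E → H; its vertices are {B, E, H}.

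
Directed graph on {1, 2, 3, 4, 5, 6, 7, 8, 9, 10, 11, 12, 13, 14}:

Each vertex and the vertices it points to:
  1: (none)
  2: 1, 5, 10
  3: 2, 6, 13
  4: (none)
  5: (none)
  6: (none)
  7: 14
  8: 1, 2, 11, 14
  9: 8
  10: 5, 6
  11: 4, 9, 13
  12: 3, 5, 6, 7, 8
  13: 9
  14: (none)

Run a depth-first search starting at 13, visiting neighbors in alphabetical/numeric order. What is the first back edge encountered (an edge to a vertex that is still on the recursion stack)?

11→9

DFS from 13 (visiting neighbors in alphabetical/numeric order); mark gray on enter, black on exit:
13 gray
  9 gray
    8 gray
      1 gray
      1 black
      2 gray
        2→1: 1 black — skip
        5 gray
        5 black
        10 gray
          10→5: 5 black — skip
          6 gray
          6 black
        10 black
      2 black
      11 gray
        4 gray
        4 black
        11→9: 9 is gray → back edge
First back edge: 11 → 9.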